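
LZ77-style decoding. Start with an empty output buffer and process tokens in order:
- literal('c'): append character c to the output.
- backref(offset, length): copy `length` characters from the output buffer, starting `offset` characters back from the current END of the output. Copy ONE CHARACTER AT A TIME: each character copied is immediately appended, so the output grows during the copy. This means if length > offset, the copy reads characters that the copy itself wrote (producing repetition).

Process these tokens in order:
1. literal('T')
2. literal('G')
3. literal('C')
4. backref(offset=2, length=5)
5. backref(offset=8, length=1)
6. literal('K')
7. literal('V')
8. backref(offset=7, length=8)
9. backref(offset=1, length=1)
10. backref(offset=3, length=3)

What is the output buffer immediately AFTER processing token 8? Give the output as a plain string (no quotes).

Answer: TGCGCGCGTKVCGCGTKVC

Derivation:
Token 1: literal('T'). Output: "T"
Token 2: literal('G'). Output: "TG"
Token 3: literal('C'). Output: "TGC"
Token 4: backref(off=2, len=5) (overlapping!). Copied 'GCGCG' from pos 1. Output: "TGCGCGCG"
Token 5: backref(off=8, len=1). Copied 'T' from pos 0. Output: "TGCGCGCGT"
Token 6: literal('K'). Output: "TGCGCGCGTK"
Token 7: literal('V'). Output: "TGCGCGCGTKV"
Token 8: backref(off=7, len=8) (overlapping!). Copied 'CGCGTKVC' from pos 4. Output: "TGCGCGCGTKVCGCGTKVC"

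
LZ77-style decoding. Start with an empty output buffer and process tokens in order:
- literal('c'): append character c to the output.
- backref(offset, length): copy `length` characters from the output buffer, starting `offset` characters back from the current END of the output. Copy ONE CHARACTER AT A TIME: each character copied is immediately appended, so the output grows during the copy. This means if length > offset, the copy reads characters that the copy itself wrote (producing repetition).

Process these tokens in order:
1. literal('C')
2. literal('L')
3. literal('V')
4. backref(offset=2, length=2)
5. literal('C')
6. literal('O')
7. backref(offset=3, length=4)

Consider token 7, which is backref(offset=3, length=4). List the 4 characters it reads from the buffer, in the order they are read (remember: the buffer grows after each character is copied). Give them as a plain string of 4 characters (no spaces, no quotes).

Token 1: literal('C'). Output: "C"
Token 2: literal('L'). Output: "CL"
Token 3: literal('V'). Output: "CLV"
Token 4: backref(off=2, len=2). Copied 'LV' from pos 1. Output: "CLVLV"
Token 5: literal('C'). Output: "CLVLVC"
Token 6: literal('O'). Output: "CLVLVCO"
Token 7: backref(off=3, len=4). Buffer before: "CLVLVCO" (len 7)
  byte 1: read out[4]='V', append. Buffer now: "CLVLVCOV"
  byte 2: read out[5]='C', append. Buffer now: "CLVLVCOVC"
  byte 3: read out[6]='O', append. Buffer now: "CLVLVCOVCO"
  byte 4: read out[7]='V', append. Buffer now: "CLVLVCOVCOV"

Answer: VCOV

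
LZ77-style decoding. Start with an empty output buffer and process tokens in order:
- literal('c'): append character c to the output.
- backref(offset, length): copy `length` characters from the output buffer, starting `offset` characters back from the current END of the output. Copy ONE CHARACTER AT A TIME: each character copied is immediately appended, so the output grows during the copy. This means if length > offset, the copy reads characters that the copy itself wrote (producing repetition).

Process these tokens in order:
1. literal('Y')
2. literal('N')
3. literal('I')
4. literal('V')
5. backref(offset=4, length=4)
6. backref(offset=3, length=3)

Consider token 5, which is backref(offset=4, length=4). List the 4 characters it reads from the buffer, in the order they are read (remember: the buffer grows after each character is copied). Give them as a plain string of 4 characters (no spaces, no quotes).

Token 1: literal('Y'). Output: "Y"
Token 2: literal('N'). Output: "YN"
Token 3: literal('I'). Output: "YNI"
Token 4: literal('V'). Output: "YNIV"
Token 5: backref(off=4, len=4). Buffer before: "YNIV" (len 4)
  byte 1: read out[0]='Y', append. Buffer now: "YNIVY"
  byte 2: read out[1]='N', append. Buffer now: "YNIVYN"
  byte 3: read out[2]='I', append. Buffer now: "YNIVYNI"
  byte 4: read out[3]='V', append. Buffer now: "YNIVYNIV"

Answer: YNIV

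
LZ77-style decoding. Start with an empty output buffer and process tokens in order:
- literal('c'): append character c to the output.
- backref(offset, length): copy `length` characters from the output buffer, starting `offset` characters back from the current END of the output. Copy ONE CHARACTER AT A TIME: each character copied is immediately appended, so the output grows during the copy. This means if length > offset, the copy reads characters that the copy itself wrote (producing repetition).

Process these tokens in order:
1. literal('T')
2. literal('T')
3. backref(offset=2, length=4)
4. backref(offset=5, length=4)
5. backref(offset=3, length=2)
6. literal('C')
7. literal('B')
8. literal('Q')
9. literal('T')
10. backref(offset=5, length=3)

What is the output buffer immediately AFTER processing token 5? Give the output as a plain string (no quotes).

Token 1: literal('T'). Output: "T"
Token 2: literal('T'). Output: "TT"
Token 3: backref(off=2, len=4) (overlapping!). Copied 'TTTT' from pos 0. Output: "TTTTTT"
Token 4: backref(off=5, len=4). Copied 'TTTT' from pos 1. Output: "TTTTTTTTTT"
Token 5: backref(off=3, len=2). Copied 'TT' from pos 7. Output: "TTTTTTTTTTTT"

Answer: TTTTTTTTTTTT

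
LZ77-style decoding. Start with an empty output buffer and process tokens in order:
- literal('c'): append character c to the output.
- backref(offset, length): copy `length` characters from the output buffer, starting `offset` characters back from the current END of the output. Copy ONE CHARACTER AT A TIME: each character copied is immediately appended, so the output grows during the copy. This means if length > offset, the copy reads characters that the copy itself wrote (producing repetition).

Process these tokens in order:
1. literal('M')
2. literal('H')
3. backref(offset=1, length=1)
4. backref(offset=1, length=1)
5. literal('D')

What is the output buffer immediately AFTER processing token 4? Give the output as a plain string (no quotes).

Token 1: literal('M'). Output: "M"
Token 2: literal('H'). Output: "MH"
Token 3: backref(off=1, len=1). Copied 'H' from pos 1. Output: "MHH"
Token 4: backref(off=1, len=1). Copied 'H' from pos 2. Output: "MHHH"

Answer: MHHH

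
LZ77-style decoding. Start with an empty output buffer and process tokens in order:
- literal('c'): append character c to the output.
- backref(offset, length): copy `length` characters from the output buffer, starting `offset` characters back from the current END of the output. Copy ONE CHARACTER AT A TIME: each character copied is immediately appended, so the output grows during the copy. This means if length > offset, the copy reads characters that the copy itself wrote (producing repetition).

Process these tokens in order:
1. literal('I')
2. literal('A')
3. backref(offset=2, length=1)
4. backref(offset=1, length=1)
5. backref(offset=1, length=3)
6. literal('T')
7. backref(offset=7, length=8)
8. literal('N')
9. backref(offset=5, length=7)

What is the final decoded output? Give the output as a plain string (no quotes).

Answer: IAIIIIITAIIIIITANIITANII

Derivation:
Token 1: literal('I'). Output: "I"
Token 2: literal('A'). Output: "IA"
Token 3: backref(off=2, len=1). Copied 'I' from pos 0. Output: "IAI"
Token 4: backref(off=1, len=1). Copied 'I' from pos 2. Output: "IAII"
Token 5: backref(off=1, len=3) (overlapping!). Copied 'III' from pos 3. Output: "IAIIIII"
Token 6: literal('T'). Output: "IAIIIIIT"
Token 7: backref(off=7, len=8) (overlapping!). Copied 'AIIIIITA' from pos 1. Output: "IAIIIIITAIIIIITA"
Token 8: literal('N'). Output: "IAIIIIITAIIIIITAN"
Token 9: backref(off=5, len=7) (overlapping!). Copied 'IITANII' from pos 12. Output: "IAIIIIITAIIIIITANIITANII"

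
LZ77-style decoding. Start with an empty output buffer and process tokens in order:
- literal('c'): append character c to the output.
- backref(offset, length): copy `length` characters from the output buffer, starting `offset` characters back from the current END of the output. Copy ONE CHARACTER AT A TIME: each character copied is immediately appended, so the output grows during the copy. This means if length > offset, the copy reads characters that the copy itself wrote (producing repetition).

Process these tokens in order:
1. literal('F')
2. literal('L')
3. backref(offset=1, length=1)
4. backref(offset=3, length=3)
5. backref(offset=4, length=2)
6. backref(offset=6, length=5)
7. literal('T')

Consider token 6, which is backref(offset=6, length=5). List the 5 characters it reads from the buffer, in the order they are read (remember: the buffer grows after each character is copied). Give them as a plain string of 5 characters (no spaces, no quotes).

Token 1: literal('F'). Output: "F"
Token 2: literal('L'). Output: "FL"
Token 3: backref(off=1, len=1). Copied 'L' from pos 1. Output: "FLL"
Token 4: backref(off=3, len=3). Copied 'FLL' from pos 0. Output: "FLLFLL"
Token 5: backref(off=4, len=2). Copied 'LF' from pos 2. Output: "FLLFLLLF"
Token 6: backref(off=6, len=5). Buffer before: "FLLFLLLF" (len 8)
  byte 1: read out[2]='L', append. Buffer now: "FLLFLLLFL"
  byte 2: read out[3]='F', append. Buffer now: "FLLFLLLFLF"
  byte 3: read out[4]='L', append. Buffer now: "FLLFLLLFLFL"
  byte 4: read out[5]='L', append. Buffer now: "FLLFLLLFLFLL"
  byte 5: read out[6]='L', append. Buffer now: "FLLFLLLFLFLLL"

Answer: LFLLL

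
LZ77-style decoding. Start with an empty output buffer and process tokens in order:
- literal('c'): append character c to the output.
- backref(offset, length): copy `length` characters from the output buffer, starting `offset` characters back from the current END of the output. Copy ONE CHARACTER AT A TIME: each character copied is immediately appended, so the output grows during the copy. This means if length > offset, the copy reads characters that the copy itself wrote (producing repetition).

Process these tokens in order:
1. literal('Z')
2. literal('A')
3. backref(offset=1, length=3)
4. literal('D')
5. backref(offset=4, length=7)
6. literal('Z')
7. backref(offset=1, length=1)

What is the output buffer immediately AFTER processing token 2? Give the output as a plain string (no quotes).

Token 1: literal('Z'). Output: "Z"
Token 2: literal('A'). Output: "ZA"

Answer: ZA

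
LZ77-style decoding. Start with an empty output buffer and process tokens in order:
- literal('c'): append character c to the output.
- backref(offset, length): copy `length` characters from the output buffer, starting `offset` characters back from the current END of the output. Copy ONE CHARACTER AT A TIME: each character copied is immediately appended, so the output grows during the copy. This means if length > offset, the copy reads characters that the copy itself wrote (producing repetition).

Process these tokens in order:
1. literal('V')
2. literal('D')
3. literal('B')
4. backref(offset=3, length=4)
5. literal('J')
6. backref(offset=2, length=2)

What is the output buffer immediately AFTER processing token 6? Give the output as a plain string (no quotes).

Answer: VDBVDBVJVJ

Derivation:
Token 1: literal('V'). Output: "V"
Token 2: literal('D'). Output: "VD"
Token 3: literal('B'). Output: "VDB"
Token 4: backref(off=3, len=4) (overlapping!). Copied 'VDBV' from pos 0. Output: "VDBVDBV"
Token 5: literal('J'). Output: "VDBVDBVJ"
Token 6: backref(off=2, len=2). Copied 'VJ' from pos 6. Output: "VDBVDBVJVJ"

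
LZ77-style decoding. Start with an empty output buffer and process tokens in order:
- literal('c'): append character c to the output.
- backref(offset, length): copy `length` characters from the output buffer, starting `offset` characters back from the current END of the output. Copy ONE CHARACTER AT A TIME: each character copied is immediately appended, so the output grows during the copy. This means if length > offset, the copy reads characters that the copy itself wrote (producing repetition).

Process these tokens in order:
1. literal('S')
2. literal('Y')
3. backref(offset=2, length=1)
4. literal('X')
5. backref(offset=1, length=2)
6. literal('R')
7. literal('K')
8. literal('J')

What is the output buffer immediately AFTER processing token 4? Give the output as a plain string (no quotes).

Token 1: literal('S'). Output: "S"
Token 2: literal('Y'). Output: "SY"
Token 3: backref(off=2, len=1). Copied 'S' from pos 0. Output: "SYS"
Token 4: literal('X'). Output: "SYSX"

Answer: SYSX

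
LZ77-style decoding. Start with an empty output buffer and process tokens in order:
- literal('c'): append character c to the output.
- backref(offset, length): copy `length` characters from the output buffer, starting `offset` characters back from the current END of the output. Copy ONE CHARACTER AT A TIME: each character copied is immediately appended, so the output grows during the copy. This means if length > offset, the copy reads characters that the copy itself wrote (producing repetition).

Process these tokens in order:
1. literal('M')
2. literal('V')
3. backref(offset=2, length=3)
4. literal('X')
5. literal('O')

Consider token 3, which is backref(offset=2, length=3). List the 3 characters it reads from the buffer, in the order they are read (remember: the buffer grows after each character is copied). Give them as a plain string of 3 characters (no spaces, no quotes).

Answer: MVM

Derivation:
Token 1: literal('M'). Output: "M"
Token 2: literal('V'). Output: "MV"
Token 3: backref(off=2, len=3). Buffer before: "MV" (len 2)
  byte 1: read out[0]='M', append. Buffer now: "MVM"
  byte 2: read out[1]='V', append. Buffer now: "MVMV"
  byte 3: read out[2]='M', append. Buffer now: "MVMVM"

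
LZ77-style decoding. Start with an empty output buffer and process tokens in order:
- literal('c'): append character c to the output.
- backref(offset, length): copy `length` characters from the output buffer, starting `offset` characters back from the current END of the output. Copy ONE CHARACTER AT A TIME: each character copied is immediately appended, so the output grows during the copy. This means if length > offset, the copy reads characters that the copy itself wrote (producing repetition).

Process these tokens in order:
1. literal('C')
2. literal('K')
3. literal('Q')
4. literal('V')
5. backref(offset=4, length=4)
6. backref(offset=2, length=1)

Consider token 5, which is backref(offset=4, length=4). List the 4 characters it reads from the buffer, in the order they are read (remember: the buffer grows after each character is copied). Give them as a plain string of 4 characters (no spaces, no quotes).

Token 1: literal('C'). Output: "C"
Token 2: literal('K'). Output: "CK"
Token 3: literal('Q'). Output: "CKQ"
Token 4: literal('V'). Output: "CKQV"
Token 5: backref(off=4, len=4). Buffer before: "CKQV" (len 4)
  byte 1: read out[0]='C', append. Buffer now: "CKQVC"
  byte 2: read out[1]='K', append. Buffer now: "CKQVCK"
  byte 3: read out[2]='Q', append. Buffer now: "CKQVCKQ"
  byte 4: read out[3]='V', append. Buffer now: "CKQVCKQV"

Answer: CKQV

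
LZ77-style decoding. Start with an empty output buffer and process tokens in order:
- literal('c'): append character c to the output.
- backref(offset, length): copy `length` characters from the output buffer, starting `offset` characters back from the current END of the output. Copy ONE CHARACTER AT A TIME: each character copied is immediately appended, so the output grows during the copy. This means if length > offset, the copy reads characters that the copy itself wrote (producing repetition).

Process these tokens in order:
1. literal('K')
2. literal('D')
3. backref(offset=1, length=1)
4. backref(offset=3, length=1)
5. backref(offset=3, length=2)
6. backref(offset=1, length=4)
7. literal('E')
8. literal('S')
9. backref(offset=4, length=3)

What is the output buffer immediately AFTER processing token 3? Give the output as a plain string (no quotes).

Token 1: literal('K'). Output: "K"
Token 2: literal('D'). Output: "KD"
Token 3: backref(off=1, len=1). Copied 'D' from pos 1. Output: "KDD"

Answer: KDD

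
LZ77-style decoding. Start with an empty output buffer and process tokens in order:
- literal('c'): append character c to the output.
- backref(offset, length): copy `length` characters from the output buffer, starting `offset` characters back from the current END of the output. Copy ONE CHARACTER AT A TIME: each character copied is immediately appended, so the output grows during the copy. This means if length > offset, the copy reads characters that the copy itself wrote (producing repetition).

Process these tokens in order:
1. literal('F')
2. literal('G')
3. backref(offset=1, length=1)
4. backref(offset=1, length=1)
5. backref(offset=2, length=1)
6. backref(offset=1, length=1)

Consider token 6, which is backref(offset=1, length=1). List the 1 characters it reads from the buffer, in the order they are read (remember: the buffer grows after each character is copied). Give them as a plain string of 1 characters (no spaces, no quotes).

Token 1: literal('F'). Output: "F"
Token 2: literal('G'). Output: "FG"
Token 3: backref(off=1, len=1). Copied 'G' from pos 1. Output: "FGG"
Token 4: backref(off=1, len=1). Copied 'G' from pos 2. Output: "FGGG"
Token 5: backref(off=2, len=1). Copied 'G' from pos 2. Output: "FGGGG"
Token 6: backref(off=1, len=1). Buffer before: "FGGGG" (len 5)
  byte 1: read out[4]='G', append. Buffer now: "FGGGGG"

Answer: G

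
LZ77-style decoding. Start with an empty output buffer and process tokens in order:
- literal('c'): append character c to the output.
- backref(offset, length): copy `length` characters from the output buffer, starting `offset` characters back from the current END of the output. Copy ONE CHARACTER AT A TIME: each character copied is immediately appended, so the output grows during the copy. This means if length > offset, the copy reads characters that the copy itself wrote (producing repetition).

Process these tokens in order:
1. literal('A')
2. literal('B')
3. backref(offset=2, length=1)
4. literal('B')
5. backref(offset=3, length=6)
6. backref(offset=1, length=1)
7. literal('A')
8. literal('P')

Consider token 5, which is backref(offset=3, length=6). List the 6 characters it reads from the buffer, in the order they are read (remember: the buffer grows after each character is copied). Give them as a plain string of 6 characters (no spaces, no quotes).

Answer: BABBAB

Derivation:
Token 1: literal('A'). Output: "A"
Token 2: literal('B'). Output: "AB"
Token 3: backref(off=2, len=1). Copied 'A' from pos 0. Output: "ABA"
Token 4: literal('B'). Output: "ABAB"
Token 5: backref(off=3, len=6). Buffer before: "ABAB" (len 4)
  byte 1: read out[1]='B', append. Buffer now: "ABABB"
  byte 2: read out[2]='A', append. Buffer now: "ABABBA"
  byte 3: read out[3]='B', append. Buffer now: "ABABBAB"
  byte 4: read out[4]='B', append. Buffer now: "ABABBABB"
  byte 5: read out[5]='A', append. Buffer now: "ABABBABBA"
  byte 6: read out[6]='B', append. Buffer now: "ABABBABBAB"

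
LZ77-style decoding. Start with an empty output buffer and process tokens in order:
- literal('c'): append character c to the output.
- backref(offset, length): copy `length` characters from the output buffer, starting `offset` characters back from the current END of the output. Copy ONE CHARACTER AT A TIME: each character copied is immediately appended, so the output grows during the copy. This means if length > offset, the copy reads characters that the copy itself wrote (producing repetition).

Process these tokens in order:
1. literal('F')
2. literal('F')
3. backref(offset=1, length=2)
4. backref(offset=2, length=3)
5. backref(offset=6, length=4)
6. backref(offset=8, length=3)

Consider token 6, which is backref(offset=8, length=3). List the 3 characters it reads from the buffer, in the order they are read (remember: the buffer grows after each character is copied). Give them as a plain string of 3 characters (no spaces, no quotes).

Answer: FFF

Derivation:
Token 1: literal('F'). Output: "F"
Token 2: literal('F'). Output: "FF"
Token 3: backref(off=1, len=2) (overlapping!). Copied 'FF' from pos 1. Output: "FFFF"
Token 4: backref(off=2, len=3) (overlapping!). Copied 'FFF' from pos 2. Output: "FFFFFFF"
Token 5: backref(off=6, len=4). Copied 'FFFF' from pos 1. Output: "FFFFFFFFFFF"
Token 6: backref(off=8, len=3). Buffer before: "FFFFFFFFFFF" (len 11)
  byte 1: read out[3]='F', append. Buffer now: "FFFFFFFFFFFF"
  byte 2: read out[4]='F', append. Buffer now: "FFFFFFFFFFFFF"
  byte 3: read out[5]='F', append. Buffer now: "FFFFFFFFFFFFFF"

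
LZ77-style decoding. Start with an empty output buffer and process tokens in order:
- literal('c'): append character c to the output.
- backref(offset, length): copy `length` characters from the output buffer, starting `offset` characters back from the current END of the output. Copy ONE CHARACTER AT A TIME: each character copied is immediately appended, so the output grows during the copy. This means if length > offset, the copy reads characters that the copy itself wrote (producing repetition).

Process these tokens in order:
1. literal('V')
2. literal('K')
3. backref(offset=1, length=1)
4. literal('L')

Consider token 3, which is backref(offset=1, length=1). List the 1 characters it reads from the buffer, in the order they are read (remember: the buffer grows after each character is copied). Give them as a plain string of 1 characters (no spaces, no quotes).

Answer: K

Derivation:
Token 1: literal('V'). Output: "V"
Token 2: literal('K'). Output: "VK"
Token 3: backref(off=1, len=1). Buffer before: "VK" (len 2)
  byte 1: read out[1]='K', append. Buffer now: "VKK"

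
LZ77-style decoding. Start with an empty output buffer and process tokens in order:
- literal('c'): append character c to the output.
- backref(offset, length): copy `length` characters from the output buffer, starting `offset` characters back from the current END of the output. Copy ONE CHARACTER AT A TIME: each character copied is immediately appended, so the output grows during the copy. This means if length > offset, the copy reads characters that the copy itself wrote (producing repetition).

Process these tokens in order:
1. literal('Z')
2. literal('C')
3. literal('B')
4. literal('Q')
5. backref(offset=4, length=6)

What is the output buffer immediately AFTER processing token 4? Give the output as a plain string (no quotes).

Token 1: literal('Z'). Output: "Z"
Token 2: literal('C'). Output: "ZC"
Token 3: literal('B'). Output: "ZCB"
Token 4: literal('Q'). Output: "ZCBQ"

Answer: ZCBQ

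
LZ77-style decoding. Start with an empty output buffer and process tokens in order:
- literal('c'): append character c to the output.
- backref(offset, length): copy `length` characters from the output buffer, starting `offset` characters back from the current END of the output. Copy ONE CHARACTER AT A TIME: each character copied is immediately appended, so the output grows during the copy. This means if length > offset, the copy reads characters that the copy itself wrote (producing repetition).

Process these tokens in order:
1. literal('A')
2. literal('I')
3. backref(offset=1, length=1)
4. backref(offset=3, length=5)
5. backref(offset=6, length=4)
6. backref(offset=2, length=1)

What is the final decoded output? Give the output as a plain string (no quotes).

Answer: AIIAIIAIIAIII

Derivation:
Token 1: literal('A'). Output: "A"
Token 2: literal('I'). Output: "AI"
Token 3: backref(off=1, len=1). Copied 'I' from pos 1. Output: "AII"
Token 4: backref(off=3, len=5) (overlapping!). Copied 'AIIAI' from pos 0. Output: "AIIAIIAI"
Token 5: backref(off=6, len=4). Copied 'IAII' from pos 2. Output: "AIIAIIAIIAII"
Token 6: backref(off=2, len=1). Copied 'I' from pos 10. Output: "AIIAIIAIIAIII"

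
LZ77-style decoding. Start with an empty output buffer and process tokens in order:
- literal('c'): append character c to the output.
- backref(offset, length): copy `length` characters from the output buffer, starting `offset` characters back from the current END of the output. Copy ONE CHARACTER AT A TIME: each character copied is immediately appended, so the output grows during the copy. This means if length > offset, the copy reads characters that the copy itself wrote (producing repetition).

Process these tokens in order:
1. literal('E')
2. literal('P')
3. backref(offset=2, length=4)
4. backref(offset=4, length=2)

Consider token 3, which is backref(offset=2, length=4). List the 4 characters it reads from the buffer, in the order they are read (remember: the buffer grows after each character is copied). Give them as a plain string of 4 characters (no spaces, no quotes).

Answer: EPEP

Derivation:
Token 1: literal('E'). Output: "E"
Token 2: literal('P'). Output: "EP"
Token 3: backref(off=2, len=4). Buffer before: "EP" (len 2)
  byte 1: read out[0]='E', append. Buffer now: "EPE"
  byte 2: read out[1]='P', append. Buffer now: "EPEP"
  byte 3: read out[2]='E', append. Buffer now: "EPEPE"
  byte 4: read out[3]='P', append. Buffer now: "EPEPEP"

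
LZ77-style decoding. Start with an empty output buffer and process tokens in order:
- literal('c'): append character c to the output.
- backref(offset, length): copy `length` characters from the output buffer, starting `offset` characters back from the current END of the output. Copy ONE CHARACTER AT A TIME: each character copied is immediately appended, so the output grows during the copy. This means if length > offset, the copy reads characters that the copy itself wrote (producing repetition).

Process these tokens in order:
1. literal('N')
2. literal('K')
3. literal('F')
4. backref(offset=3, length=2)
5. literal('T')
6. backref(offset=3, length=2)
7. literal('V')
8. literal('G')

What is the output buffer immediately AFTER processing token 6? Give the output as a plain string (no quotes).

Answer: NKFNKTNK

Derivation:
Token 1: literal('N'). Output: "N"
Token 2: literal('K'). Output: "NK"
Token 3: literal('F'). Output: "NKF"
Token 4: backref(off=3, len=2). Copied 'NK' from pos 0. Output: "NKFNK"
Token 5: literal('T'). Output: "NKFNKT"
Token 6: backref(off=3, len=2). Copied 'NK' from pos 3. Output: "NKFNKTNK"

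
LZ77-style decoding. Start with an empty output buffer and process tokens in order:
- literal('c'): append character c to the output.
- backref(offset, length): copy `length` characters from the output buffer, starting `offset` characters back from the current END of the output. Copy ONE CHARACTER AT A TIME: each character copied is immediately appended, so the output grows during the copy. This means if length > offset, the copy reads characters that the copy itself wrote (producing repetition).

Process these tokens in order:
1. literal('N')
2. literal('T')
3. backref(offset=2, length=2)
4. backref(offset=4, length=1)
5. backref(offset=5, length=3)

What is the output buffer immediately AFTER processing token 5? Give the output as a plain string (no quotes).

Token 1: literal('N'). Output: "N"
Token 2: literal('T'). Output: "NT"
Token 3: backref(off=2, len=2). Copied 'NT' from pos 0. Output: "NTNT"
Token 4: backref(off=4, len=1). Copied 'N' from pos 0. Output: "NTNTN"
Token 5: backref(off=5, len=3). Copied 'NTN' from pos 0. Output: "NTNTNNTN"

Answer: NTNTNNTN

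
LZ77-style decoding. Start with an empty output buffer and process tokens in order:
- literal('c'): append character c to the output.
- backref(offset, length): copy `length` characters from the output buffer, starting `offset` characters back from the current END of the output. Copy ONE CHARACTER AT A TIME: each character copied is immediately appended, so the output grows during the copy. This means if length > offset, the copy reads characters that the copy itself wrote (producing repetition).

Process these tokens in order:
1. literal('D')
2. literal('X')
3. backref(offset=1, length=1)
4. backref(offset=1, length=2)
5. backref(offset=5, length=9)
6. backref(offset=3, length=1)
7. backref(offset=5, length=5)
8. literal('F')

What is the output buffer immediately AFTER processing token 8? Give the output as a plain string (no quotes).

Token 1: literal('D'). Output: "D"
Token 2: literal('X'). Output: "DX"
Token 3: backref(off=1, len=1). Copied 'X' from pos 1. Output: "DXX"
Token 4: backref(off=1, len=2) (overlapping!). Copied 'XX' from pos 2. Output: "DXXXX"
Token 5: backref(off=5, len=9) (overlapping!). Copied 'DXXXXDXXX' from pos 0. Output: "DXXXXDXXXXDXXX"
Token 6: backref(off=3, len=1). Copied 'X' from pos 11. Output: "DXXXXDXXXXDXXXX"
Token 7: backref(off=5, len=5). Copied 'DXXXX' from pos 10. Output: "DXXXXDXXXXDXXXXDXXXX"
Token 8: literal('F'). Output: "DXXXXDXXXXDXXXXDXXXXF"

Answer: DXXXXDXXXXDXXXXDXXXXF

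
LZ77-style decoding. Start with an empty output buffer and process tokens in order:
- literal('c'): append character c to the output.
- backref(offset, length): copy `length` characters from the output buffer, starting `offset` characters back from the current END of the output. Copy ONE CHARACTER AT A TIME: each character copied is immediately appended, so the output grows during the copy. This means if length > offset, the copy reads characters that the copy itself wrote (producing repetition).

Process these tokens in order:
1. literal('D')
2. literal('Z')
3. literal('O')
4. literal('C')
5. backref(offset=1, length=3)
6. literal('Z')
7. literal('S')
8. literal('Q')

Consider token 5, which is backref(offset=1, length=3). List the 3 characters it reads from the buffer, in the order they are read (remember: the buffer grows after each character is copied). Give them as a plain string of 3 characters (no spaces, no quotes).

Token 1: literal('D'). Output: "D"
Token 2: literal('Z'). Output: "DZ"
Token 3: literal('O'). Output: "DZO"
Token 4: literal('C'). Output: "DZOC"
Token 5: backref(off=1, len=3). Buffer before: "DZOC" (len 4)
  byte 1: read out[3]='C', append. Buffer now: "DZOCC"
  byte 2: read out[4]='C', append. Buffer now: "DZOCCC"
  byte 3: read out[5]='C', append. Buffer now: "DZOCCCC"

Answer: CCC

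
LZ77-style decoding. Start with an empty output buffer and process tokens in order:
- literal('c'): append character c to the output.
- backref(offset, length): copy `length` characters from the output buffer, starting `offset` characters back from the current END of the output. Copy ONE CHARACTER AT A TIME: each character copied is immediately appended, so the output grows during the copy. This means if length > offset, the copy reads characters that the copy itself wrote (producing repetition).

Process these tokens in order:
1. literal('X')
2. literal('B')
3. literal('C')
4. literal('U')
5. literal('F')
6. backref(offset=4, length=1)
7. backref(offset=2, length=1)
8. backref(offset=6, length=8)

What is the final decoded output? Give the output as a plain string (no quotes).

Token 1: literal('X'). Output: "X"
Token 2: literal('B'). Output: "XB"
Token 3: literal('C'). Output: "XBC"
Token 4: literal('U'). Output: "XBCU"
Token 5: literal('F'). Output: "XBCUF"
Token 6: backref(off=4, len=1). Copied 'B' from pos 1. Output: "XBCUFB"
Token 7: backref(off=2, len=1). Copied 'F' from pos 4. Output: "XBCUFBF"
Token 8: backref(off=6, len=8) (overlapping!). Copied 'BCUFBFBC' from pos 1. Output: "XBCUFBFBCUFBFBC"

Answer: XBCUFBFBCUFBFBC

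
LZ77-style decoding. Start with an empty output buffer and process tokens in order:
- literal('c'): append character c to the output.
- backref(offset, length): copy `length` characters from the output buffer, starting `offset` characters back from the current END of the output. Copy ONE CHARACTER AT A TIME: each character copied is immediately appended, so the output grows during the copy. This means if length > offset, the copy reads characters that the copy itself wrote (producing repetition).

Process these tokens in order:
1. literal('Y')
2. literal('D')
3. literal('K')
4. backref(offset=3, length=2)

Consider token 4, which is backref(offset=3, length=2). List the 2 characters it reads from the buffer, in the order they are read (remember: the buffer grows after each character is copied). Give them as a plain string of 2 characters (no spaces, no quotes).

Answer: YD

Derivation:
Token 1: literal('Y'). Output: "Y"
Token 2: literal('D'). Output: "YD"
Token 3: literal('K'). Output: "YDK"
Token 4: backref(off=3, len=2). Buffer before: "YDK" (len 3)
  byte 1: read out[0]='Y', append. Buffer now: "YDKY"
  byte 2: read out[1]='D', append. Buffer now: "YDKYD"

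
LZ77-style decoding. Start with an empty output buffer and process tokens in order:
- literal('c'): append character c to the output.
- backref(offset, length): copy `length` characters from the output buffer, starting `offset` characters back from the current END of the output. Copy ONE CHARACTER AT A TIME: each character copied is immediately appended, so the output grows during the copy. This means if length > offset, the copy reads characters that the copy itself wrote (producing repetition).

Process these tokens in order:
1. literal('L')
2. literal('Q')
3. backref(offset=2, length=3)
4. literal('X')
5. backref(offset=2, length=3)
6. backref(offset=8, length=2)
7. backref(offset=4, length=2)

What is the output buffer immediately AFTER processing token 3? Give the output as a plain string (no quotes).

Answer: LQLQL

Derivation:
Token 1: literal('L'). Output: "L"
Token 2: literal('Q'). Output: "LQ"
Token 3: backref(off=2, len=3) (overlapping!). Copied 'LQL' from pos 0. Output: "LQLQL"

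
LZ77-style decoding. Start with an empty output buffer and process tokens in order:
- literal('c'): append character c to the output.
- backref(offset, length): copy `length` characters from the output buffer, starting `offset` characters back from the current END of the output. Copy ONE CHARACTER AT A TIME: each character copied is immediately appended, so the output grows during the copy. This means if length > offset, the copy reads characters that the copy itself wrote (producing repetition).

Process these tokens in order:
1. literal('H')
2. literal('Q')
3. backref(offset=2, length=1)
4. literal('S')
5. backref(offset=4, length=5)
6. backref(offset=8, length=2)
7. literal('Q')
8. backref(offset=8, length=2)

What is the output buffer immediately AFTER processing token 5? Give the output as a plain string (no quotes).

Answer: HQHSHQHSH

Derivation:
Token 1: literal('H'). Output: "H"
Token 2: literal('Q'). Output: "HQ"
Token 3: backref(off=2, len=1). Copied 'H' from pos 0. Output: "HQH"
Token 4: literal('S'). Output: "HQHS"
Token 5: backref(off=4, len=5) (overlapping!). Copied 'HQHSH' from pos 0. Output: "HQHSHQHSH"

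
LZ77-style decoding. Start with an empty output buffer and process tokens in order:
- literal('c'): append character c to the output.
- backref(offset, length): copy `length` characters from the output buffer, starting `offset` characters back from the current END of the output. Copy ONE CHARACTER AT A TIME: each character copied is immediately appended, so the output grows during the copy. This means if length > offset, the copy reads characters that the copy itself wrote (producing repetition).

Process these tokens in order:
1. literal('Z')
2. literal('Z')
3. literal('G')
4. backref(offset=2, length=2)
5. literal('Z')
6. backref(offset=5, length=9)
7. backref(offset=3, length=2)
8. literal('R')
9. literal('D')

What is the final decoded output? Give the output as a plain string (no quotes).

Token 1: literal('Z'). Output: "Z"
Token 2: literal('Z'). Output: "ZZ"
Token 3: literal('G'). Output: "ZZG"
Token 4: backref(off=2, len=2). Copied 'ZG' from pos 1. Output: "ZZGZG"
Token 5: literal('Z'). Output: "ZZGZGZ"
Token 6: backref(off=5, len=9) (overlapping!). Copied 'ZGZGZZGZG' from pos 1. Output: "ZZGZGZZGZGZZGZG"
Token 7: backref(off=3, len=2). Copied 'GZ' from pos 12. Output: "ZZGZGZZGZGZZGZGGZ"
Token 8: literal('R'). Output: "ZZGZGZZGZGZZGZGGZR"
Token 9: literal('D'). Output: "ZZGZGZZGZGZZGZGGZRD"

Answer: ZZGZGZZGZGZZGZGGZRD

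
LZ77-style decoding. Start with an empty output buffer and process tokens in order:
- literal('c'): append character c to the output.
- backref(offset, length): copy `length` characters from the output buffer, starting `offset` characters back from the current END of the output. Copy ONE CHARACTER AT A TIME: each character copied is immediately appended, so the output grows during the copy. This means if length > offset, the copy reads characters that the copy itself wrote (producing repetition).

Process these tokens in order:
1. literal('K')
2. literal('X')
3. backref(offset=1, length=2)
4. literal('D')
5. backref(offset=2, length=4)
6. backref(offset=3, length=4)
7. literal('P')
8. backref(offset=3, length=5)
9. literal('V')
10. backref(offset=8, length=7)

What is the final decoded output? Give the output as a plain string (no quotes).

Token 1: literal('K'). Output: "K"
Token 2: literal('X'). Output: "KX"
Token 3: backref(off=1, len=2) (overlapping!). Copied 'XX' from pos 1. Output: "KXXX"
Token 4: literal('D'). Output: "KXXXD"
Token 5: backref(off=2, len=4) (overlapping!). Copied 'XDXD' from pos 3. Output: "KXXXDXDXD"
Token 6: backref(off=3, len=4) (overlapping!). Copied 'DXDD' from pos 6. Output: "KXXXDXDXDDXDD"
Token 7: literal('P'). Output: "KXXXDXDXDDXDDP"
Token 8: backref(off=3, len=5) (overlapping!). Copied 'DDPDD' from pos 11. Output: "KXXXDXDXDDXDDPDDPDD"
Token 9: literal('V'). Output: "KXXXDXDXDDXDDPDDPDDV"
Token 10: backref(off=8, len=7). Copied 'DPDDPDD' from pos 12. Output: "KXXXDXDXDDXDDPDDPDDVDPDDPDD"

Answer: KXXXDXDXDDXDDPDDPDDVDPDDPDD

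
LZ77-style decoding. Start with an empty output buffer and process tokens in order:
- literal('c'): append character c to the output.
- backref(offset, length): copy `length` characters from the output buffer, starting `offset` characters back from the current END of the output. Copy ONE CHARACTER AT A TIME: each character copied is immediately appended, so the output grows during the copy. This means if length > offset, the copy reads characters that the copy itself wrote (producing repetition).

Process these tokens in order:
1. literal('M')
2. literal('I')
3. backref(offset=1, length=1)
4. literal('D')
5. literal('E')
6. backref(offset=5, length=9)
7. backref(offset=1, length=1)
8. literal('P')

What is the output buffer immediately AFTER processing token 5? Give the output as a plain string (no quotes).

Answer: MIIDE

Derivation:
Token 1: literal('M'). Output: "M"
Token 2: literal('I'). Output: "MI"
Token 3: backref(off=1, len=1). Copied 'I' from pos 1. Output: "MII"
Token 4: literal('D'). Output: "MIID"
Token 5: literal('E'). Output: "MIIDE"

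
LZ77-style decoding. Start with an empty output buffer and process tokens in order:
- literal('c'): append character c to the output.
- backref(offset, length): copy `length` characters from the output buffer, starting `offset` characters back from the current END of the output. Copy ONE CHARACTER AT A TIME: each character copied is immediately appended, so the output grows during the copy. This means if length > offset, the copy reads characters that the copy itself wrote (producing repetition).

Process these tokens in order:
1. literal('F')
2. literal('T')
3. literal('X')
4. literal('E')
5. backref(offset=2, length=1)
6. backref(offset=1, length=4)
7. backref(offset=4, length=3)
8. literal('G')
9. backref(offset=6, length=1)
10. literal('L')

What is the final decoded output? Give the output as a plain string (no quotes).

Answer: FTXEXXXXXXXXGXL

Derivation:
Token 1: literal('F'). Output: "F"
Token 2: literal('T'). Output: "FT"
Token 3: literal('X'). Output: "FTX"
Token 4: literal('E'). Output: "FTXE"
Token 5: backref(off=2, len=1). Copied 'X' from pos 2. Output: "FTXEX"
Token 6: backref(off=1, len=4) (overlapping!). Copied 'XXXX' from pos 4. Output: "FTXEXXXXX"
Token 7: backref(off=4, len=3). Copied 'XXX' from pos 5. Output: "FTXEXXXXXXXX"
Token 8: literal('G'). Output: "FTXEXXXXXXXXG"
Token 9: backref(off=6, len=1). Copied 'X' from pos 7. Output: "FTXEXXXXXXXXGX"
Token 10: literal('L'). Output: "FTXEXXXXXXXXGXL"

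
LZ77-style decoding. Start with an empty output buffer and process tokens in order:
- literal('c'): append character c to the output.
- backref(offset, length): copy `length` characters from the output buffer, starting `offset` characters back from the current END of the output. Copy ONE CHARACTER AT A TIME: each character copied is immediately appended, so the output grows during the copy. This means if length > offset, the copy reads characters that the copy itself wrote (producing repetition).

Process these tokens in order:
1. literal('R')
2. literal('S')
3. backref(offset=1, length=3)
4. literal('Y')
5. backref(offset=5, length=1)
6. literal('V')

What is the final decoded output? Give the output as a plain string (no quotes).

Answer: RSSSSYSV

Derivation:
Token 1: literal('R'). Output: "R"
Token 2: literal('S'). Output: "RS"
Token 3: backref(off=1, len=3) (overlapping!). Copied 'SSS' from pos 1. Output: "RSSSS"
Token 4: literal('Y'). Output: "RSSSSY"
Token 5: backref(off=5, len=1). Copied 'S' from pos 1. Output: "RSSSSYS"
Token 6: literal('V'). Output: "RSSSSYSV"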